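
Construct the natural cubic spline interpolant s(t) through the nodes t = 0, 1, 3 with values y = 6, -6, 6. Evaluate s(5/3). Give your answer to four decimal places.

-6.4444

Let σ_i = s''(x_i). Step sizes h_i = 1, 2; slopes of the chords Δ_i = (y_(i+1) - y_i)/h_i = -12, 6.
  1·σ_0 + 6·σ_1 + 2·σ_2 = 6(Δ_1 - Δ_0) = 108
Natural end conditions: σ_0 = σ_2 = 0.
Solving the tridiagonal system: σ_0 = 0, σ_1 = 18, σ_2 = 0.
On [1, 3], s(t) = -6 - 6·(t - 1) + 9·(t - 1)² - 3/2·(t - 1)³.
With (t - 1) = 2/3: s(5/3) = -58/9.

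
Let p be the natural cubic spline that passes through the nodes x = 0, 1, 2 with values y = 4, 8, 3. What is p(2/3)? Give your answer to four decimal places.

7.5000

Write σ_i for p''(x_i). With h_i = 1, 1 and divided differences Δ_i = 4, -5, the continuity of p' gives the tridiagonal system
  1·σ_0 + 4·σ_1 + 1·σ_2 = 6(Δ_1 - Δ_0) = -54
Natural end conditions: σ_0 = σ_2 = 0.
Hence σ_0 = 0, σ_1 = -27/2, σ_2 = 0.
On [0, 1], p(x) = 4 + 25/4·x + 0·x² - 9/4·x³.
With x = 2/3: p(2/3) = 15/2.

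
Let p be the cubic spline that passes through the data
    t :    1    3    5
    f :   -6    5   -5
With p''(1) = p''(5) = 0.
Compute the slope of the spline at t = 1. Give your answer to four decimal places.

8.1250

Let σ_i = p''(x_i). Step sizes h_i = 2, 2; slopes of the chords Δ_i = (y_(i+1) - y_i)/h_i = 11/2, -5.
  2·σ_0 + 8·σ_1 + 2·σ_2 = 6(Δ_1 - Δ_0) = -63
Natural end conditions: σ_0 = σ_2 = 0.
Solving: σ_0 = 0, σ_1 = -63/8, σ_2 = 0.
On [1, 3], p'(t) = b_0 + 2c_0·(t - 1) + 3d_0·(t - 1)² with b_0 = Δ_0 - h_0(2σ_0 + σ_1)/6 = 65/8, c_0 = σ_0/2 = 0, d_0 = (σ_1 - σ_0)/(6h_0) = -21/32. So p'(1) = 65/8.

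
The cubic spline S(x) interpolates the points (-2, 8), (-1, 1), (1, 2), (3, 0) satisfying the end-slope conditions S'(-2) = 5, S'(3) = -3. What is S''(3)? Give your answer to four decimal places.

Let m_i = S''(x_i). Step sizes h_i = 1, 2, 2; slopes of the chords Δ_i = (y_(i+1) - y_i)/h_i = -7, 1/2, -1.
  1·m_0 + 6·m_1 + 2·m_2 = 6(Δ_1 - Δ_0) = 45
  2·m_1 + 8·m_2 + 2·m_3 = 6(Δ_2 - Δ_1) = -9
Clamped end conditions give two more equations: 2h_0·m_0 + h_0·m_1 = 6(Δ_0 - S'(-2)) = -72 and h_2·m_2 + 2h_2·m_3 = 6(S'(3) - Δ_2) = -12.
Solving the tridiagonal system: m_0 = -1019/23, m_1 = 382/23, m_2 = -119/23, m_3 = -19/46.

-0.4130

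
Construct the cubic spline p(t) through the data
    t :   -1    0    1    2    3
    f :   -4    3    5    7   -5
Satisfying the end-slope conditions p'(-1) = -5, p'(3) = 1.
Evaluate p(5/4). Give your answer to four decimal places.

Write M_i for p''(x_i). With h_i = 1, 1, 1, 1 and divided differences Δ_i = 7, 2, 2, -12, the continuity of p' gives the tridiagonal system
  1·M_0 + 4·M_1 + 1·M_2 = 6(Δ_1 - Δ_0) = -30
  1·M_1 + 4·M_2 + 1·M_3 = 6(Δ_2 - Δ_1) = 0
  1·M_2 + 4·M_3 + 1·M_4 = 6(Δ_3 - Δ_2) = -84
Clamped end conditions give two more equations: 2h_0·M_0 + h_0·M_1 = 6(Δ_0 - p'(-1)) = 72 and h_3·M_3 + 2h_3·M_4 = 6(p'(3) - Δ_3) = 78.
Solving the tridiagonal system: M_0 = 1335/28, M_1 = -327/14, M_2 = 63/4, M_3 = -555/14, M_4 = 1647/28.
On [1, 2], p(t) = 5 + 47/14·(t - 1) + 63/8·(t - 1)² - 517/56·(t - 1)³.
With (t - 1) = 1/4: p(5/4) = 22175/3584.

6.1872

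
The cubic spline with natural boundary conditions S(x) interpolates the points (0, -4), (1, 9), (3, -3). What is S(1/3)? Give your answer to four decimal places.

Put m_i = S'' at the i-th knot. Here h = (1, 2) and Δ = (13, -6), so the interior equations h_(i-1)·m_(i-1) + 2(h_(i-1)+h_i)·m_i + h_i·m_(i+1) = 6(Δ_i − Δ_(i-1)) read
  1·m_0 + 6·m_1 + 2·m_2 = 6(Δ_1 - Δ_0) = -114
Natural end conditions: m_0 = m_2 = 0.
Solving the tridiagonal system: m_0 = 0, m_1 = -19, m_2 = 0.
On [0, 1], S(x) = -4 + 97/6·x + 0·x² - 19/6·x³.
With x = 1/3: S(1/3) = 103/81.

1.2716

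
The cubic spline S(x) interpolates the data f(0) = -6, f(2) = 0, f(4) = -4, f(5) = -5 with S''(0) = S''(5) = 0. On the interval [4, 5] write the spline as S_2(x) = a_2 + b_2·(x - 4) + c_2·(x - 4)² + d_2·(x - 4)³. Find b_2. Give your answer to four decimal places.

-1.8182

Let M_i = S''(x_i). Step sizes h_i = 2, 2, 1; slopes of the chords Δ_i = (y_(i+1) - y_i)/h_i = 3, -2, -1.
  2·M_0 + 8·M_1 + 2·M_2 = 6(Δ_1 - Δ_0) = -30
  2·M_1 + 6·M_2 + 1·M_3 = 6(Δ_2 - Δ_1) = 6
Natural end conditions: M_0 = M_3 = 0.
Hence M_0 = 0, M_1 = -48/11, M_2 = 27/11, M_3 = 0.
On [4, 5], with S_2(x) = a_2 + b_2·(x - 4) + c_2·(x - 4)² + d_2·(x - 4)³: c_2 = M_2/2 = 27/22, d_2 = (M_3 - M_2)/(6h_2) = -9/22, b_2 = Δ_2 - h_2(2M_2 + M_3)/6 = -20/11.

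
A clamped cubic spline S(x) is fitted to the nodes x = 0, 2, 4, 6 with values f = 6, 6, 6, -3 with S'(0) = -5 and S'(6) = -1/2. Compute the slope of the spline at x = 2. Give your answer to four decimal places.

Put m_i = S'' at the i-th knot. Here h = (2, 2, 2) and Δ = (0, 0, -9/2), so the interior equations h_(i-1)·m_(i-1) + 2(h_(i-1)+h_i)·m_i + h_i·m_(i+1) = 6(Δ_i − Δ_(i-1)) read
  2·m_0 + 8·m_1 + 2·m_2 = 6(Δ_1 - Δ_0) = 0
  2·m_1 + 8·m_2 + 2·m_3 = 6(Δ_2 - Δ_1) = -27
Clamped end conditions give two more equations: 2h_0·m_0 + h_0·m_1 = 6(Δ_0 - S'(0)) = 30 and h_2·m_2 + 2h_2·m_3 = 6(S'(6) - Δ_2) = 24.
Solving the tridiagonal system: m_0 = 39/5, m_1 = -3/5, m_2 = -27/5, m_3 = 87/10.
On [2, 4], S'(x) = b_1 + 2c_1·(x - 2) + 3d_1·(x - 2)² with b_1 = Δ_1 - h_1(2m_1 + m_2)/6 = 11/5, c_1 = m_1/2 = -3/10, d_1 = (m_2 - m_1)/(6h_1) = -2/5. So S'(2) = 11/5.

2.2000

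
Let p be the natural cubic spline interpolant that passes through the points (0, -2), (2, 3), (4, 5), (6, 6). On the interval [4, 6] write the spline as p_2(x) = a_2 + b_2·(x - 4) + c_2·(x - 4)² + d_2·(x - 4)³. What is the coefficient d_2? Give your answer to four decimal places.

Put m_i = p'' at the i-th knot. Here h = (2, 2, 2) and Δ = (5/2, 1, 1/2), so the interior equations h_(i-1)·m_(i-1) + 2(h_(i-1)+h_i)·m_i + h_i·m_(i+1) = 6(Δ_i − Δ_(i-1)) read
  2·m_0 + 8·m_1 + 2·m_2 = 6(Δ_1 - Δ_0) = -9
  2·m_1 + 8·m_2 + 2·m_3 = 6(Δ_2 - Δ_1) = -3
Natural end conditions: m_0 = m_3 = 0.
Solving: m_0 = 0, m_1 = -11/10, m_2 = -1/10, m_3 = 0.
On [4, 6], with p_2(x) = a_2 + b_2·(x - 4) + c_2·(x - 4)² + d_2·(x - 4)³: c_2 = m_2/2 = -1/20, d_2 = (m_3 - m_2)/(6h_2) = 1/120, b_2 = Δ_2 - h_2(2m_2 + m_3)/6 = 17/30.

0.0083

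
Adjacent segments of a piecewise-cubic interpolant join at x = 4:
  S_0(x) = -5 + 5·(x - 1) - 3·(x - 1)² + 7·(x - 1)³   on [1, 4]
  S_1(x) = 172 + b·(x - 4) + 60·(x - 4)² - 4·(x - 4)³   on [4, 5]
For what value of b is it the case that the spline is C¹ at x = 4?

S_0'(x) = 5 - 6·(x - 1) + 21·(x - 1)², so S_0'(4) = 176. On the right, S_1'(4) = b, so b = 176.

176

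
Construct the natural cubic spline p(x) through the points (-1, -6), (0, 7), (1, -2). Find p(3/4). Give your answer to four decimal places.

1.5391

Write m_i for p''(x_i). With h_i = 1, 1 and divided differences Δ_i = 13, -9, the continuity of p' gives the tridiagonal system
  1·m_0 + 4·m_1 + 1·m_2 = 6(Δ_1 - Δ_0) = -132
Natural end conditions: m_0 = m_2 = 0.
Solving the tridiagonal system: m_0 = 0, m_1 = -33, m_2 = 0.
On [0, 1], p(x) = 7 + 2·x - 33/2·x² + 11/2·x³.
With x = 3/4: p(3/4) = 197/128.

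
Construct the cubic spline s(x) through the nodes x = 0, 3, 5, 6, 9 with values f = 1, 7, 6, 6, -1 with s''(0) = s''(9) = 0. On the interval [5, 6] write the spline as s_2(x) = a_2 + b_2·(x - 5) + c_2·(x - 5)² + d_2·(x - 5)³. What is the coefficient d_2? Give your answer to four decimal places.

Let σ_i = s''(x_i). Step sizes h_i = 3, 2, 1, 3; slopes of the chords Δ_i = (y_(i+1) - y_i)/h_i = 2, -1/2, 0, -7/3.
  3·σ_0 + 10·σ_1 + 2·σ_2 = 6(Δ_1 - Δ_0) = -15
  2·σ_1 + 6·σ_2 + 1·σ_3 = 6(Δ_2 - Δ_1) = 3
  1·σ_2 + 8·σ_3 + 3·σ_4 = 6(Δ_3 - Δ_2) = -14
Natural end conditions: σ_0 = σ_4 = 0.
Forward elimination and back-substitution give σ_0 = 0, σ_1 = -781/438, σ_2 = 310/219, σ_3 = -422/219, σ_4 = 0.
On [5, 6], with s_2(x) = a_2 + b_2·(x - 5) + c_2·(x - 5)² + d_2·(x - 5)³: c_2 = σ_2/2 = 155/219, d_2 = (σ_3 - σ_2)/(6h_2) = -122/219, b_2 = Δ_2 - h_2(2σ_2 + σ_3)/6 = -11/73.

-0.5571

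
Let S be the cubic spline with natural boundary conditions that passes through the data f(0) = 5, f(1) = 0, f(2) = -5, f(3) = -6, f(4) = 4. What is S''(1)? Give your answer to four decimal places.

Put m_i = S'' at the i-th knot. Here h = (1, 1, 1, 1) and Δ = (-5, -5, -1, 10), so the interior equations h_(i-1)·m_(i-1) + 2(h_(i-1)+h_i)·m_i + h_i·m_(i+1) = 6(Δ_i − Δ_(i-1)) read
  1·m_0 + 4·m_1 + 1·m_2 = 6(Δ_1 - Δ_0) = 0
  1·m_1 + 4·m_2 + 1·m_3 = 6(Δ_2 - Δ_1) = 24
  1·m_2 + 4·m_3 + 1·m_4 = 6(Δ_3 - Δ_2) = 66
Natural end conditions: m_0 = m_4 = 0.
Forward elimination and back-substitution give m_0 = 0, m_1 = -15/28, m_2 = 15/7, m_3 = 447/28, m_4 = 0.

-0.5357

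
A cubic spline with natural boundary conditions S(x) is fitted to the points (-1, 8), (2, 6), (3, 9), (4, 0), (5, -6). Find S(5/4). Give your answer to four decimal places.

With M_i denoting the second derivative at x_i, h_i = 3, 1, 1, 1, and Δ_i = (y_(i+1) − y_i)/h_i = -2/3, 3, -9, -6:
  3·M_0 + 8·M_1 + 1·M_2 = 6(Δ_1 - Δ_0) = 22
  1·M_1 + 4·M_2 + 1·M_3 = 6(Δ_2 - Δ_1) = -72
  1·M_2 + 4·M_3 + 1·M_4 = 6(Δ_3 - Δ_2) = 18
Natural end conditions: M_0 = M_4 = 0.
Solving the tridiagonal system: M_0 = 0, M_1 = 159/29, M_2 = -634/29, M_3 = 289/29, M_4 = 0.
On [-1, 2], S(x) = 8 - 593/174·(x + 1) + 0·(x + 1)² + 53/174·(x + 1)³.
With (x + 1) = 9/4: S(5/4) = 14111/3712.

3.8015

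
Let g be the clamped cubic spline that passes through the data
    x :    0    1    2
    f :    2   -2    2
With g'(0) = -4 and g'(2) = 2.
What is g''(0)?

-9

Let σ_i = g''(x_i). Step sizes h_i = 1, 1; slopes of the chords Δ_i = (y_(i+1) - y_i)/h_i = -4, 4.
  1·σ_0 + 4·σ_1 + 1·σ_2 = 6(Δ_1 - Δ_0) = 48
Clamped end conditions give two more equations: 2h_0·σ_0 + h_0·σ_1 = 6(Δ_0 - g'(0)) = 0 and h_1·σ_1 + 2h_1·σ_2 = 6(g'(2) - Δ_1) = -12.
Forward elimination and back-substitution give σ_0 = -9, σ_1 = 18, σ_2 = -15.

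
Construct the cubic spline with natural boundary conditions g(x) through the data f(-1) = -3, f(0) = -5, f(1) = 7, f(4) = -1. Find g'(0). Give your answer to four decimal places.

Put σ_i = g'' at the i-th knot. Here h = (1, 1, 3) and Δ = (-2, 12, -8/3), so the interior equations h_(i-1)·σ_(i-1) + 2(h_(i-1)+h_i)·σ_i + h_i·σ_(i+1) = 6(Δ_i − Δ_(i-1)) read
  1·σ_0 + 4·σ_1 + 1·σ_2 = 6(Δ_1 - Δ_0) = 84
  1·σ_1 + 8·σ_2 + 3·σ_3 = 6(Δ_2 - Δ_1) = -88
Natural end conditions: σ_0 = σ_3 = 0.
Hence σ_0 = 0, σ_1 = 760/31, σ_2 = -436/31, σ_3 = 0.
On [0, 1], g'(x) = b_1 + 2c_1·x + 3d_1·x² with b_1 = Δ_1 - h_1(2σ_1 + σ_2)/6 = 574/93, c_1 = σ_1/2 = 380/31, d_1 = (σ_2 - σ_1)/(6h_1) = -598/93. So g'(0) = 574/93.

6.1720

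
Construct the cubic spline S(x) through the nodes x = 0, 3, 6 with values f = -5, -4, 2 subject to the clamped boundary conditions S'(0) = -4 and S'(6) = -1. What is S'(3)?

3

Let M_i = S''(x_i). Step sizes h_i = 3, 3; slopes of the chords Δ_i = (y_(i+1) - y_i)/h_i = 1/3, 2.
  3·M_0 + 12·M_1 + 3·M_2 = 6(Δ_1 - Δ_0) = 10
Clamped end conditions give two more equations: 2h_0·M_0 + h_0·M_1 = 6(Δ_0 - S'(0)) = 26 and h_1·M_1 + 2h_1·M_2 = 6(S'(6) - Δ_1) = -18.
Solving the tridiagonal system: M_0 = 4, M_1 = 2/3, M_2 = -10/3.
On [3, 6], S'(x) = b_1 + 2c_1·(x - 3) + 3d_1·(x - 3)² with b_1 = Δ_1 - h_1(2M_1 + M_2)/6 = 3, c_1 = M_1/2 = 1/3, d_1 = (M_2 - M_1)/(6h_1) = -2/9. So S'(3) = 3.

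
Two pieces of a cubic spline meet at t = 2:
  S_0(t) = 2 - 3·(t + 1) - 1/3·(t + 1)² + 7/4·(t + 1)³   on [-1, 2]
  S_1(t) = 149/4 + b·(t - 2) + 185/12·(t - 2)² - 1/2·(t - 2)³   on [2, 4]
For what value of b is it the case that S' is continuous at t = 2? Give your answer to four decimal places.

S_0'(t) = -3 - 2/3·(t + 1) + 21/4·(t + 1)², so S_0'(2) = 169/4. On the right, S_1'(2) = b, so b = 169/4.

42.2500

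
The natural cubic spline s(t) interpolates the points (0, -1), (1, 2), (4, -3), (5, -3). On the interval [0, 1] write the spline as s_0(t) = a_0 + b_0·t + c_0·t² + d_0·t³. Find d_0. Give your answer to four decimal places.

-0.7697

Write m_i for s''(x_i). With h_i = 1, 3, 1 and divided differences Δ_i = 3, -5/3, 0, the continuity of s' gives the tridiagonal system
  1·m_0 + 8·m_1 + 3·m_2 = 6(Δ_1 - Δ_0) = -28
  3·m_1 + 8·m_2 + 1·m_3 = 6(Δ_2 - Δ_1) = 10
Natural end conditions: m_0 = m_3 = 0.
Forward elimination and back-substitution give m_0 = 0, m_1 = -254/55, m_2 = 164/55, m_3 = 0.
On [0, 1], with s_0(t) = a_0 + b_0·t + c_0·t² + d_0·t³: c_0 = m_0/2 = 0, d_0 = (m_1 - m_0)/(6h_0) = -127/165, b_0 = Δ_0 - h_0(2m_0 + m_1)/6 = 622/165.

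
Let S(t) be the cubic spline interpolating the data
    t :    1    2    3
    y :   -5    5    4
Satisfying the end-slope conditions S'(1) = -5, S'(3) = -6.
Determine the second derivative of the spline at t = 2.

Write M_i for S''(x_i). With h_i = 1, 1 and divided differences Δ_i = 10, -1, the continuity of S' gives the tridiagonal system
  1·M_0 + 4·M_1 + 1·M_2 = 6(Δ_1 - Δ_0) = -66
Clamped end conditions give two more equations: 2h_0·M_0 + h_0·M_1 = 6(Δ_0 - S'(1)) = 90 and h_1·M_1 + 2h_1·M_2 = 6(S'(3) - Δ_1) = -30.
Solving: M_0 = 61, M_1 = -32, M_2 = 1.

-32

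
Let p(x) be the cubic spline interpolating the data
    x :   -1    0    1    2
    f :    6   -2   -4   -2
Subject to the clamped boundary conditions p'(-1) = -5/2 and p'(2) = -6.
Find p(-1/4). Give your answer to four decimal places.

Put m_i = p'' at the i-th knot. Here h = (1, 1, 1) and Δ = (-8, -2, 2), so the interior equations h_(i-1)·m_(i-1) + 2(h_(i-1)+h_i)·m_i + h_i·m_(i+1) = 6(Δ_i − Δ_(i-1)) read
  1·m_0 + 4·m_1 + 1·m_2 = 6(Δ_1 - Δ_0) = 36
  1·m_1 + 4·m_2 + 1·m_3 = 6(Δ_2 - Δ_1) = 24
Clamped end conditions give two more equations: 2h_0·m_0 + h_0·m_1 = 6(Δ_0 - p'(-1)) = -33 and h_2·m_2 + 2h_2·m_3 = 6(p'(2) - Δ_2) = -48.
Hence m_0 = -338/15, m_1 = 181/15, m_2 = 154/15, m_3 = -437/15.
On [-1, 0], p(x) = 6 - 5/2·(x + 1) - 169/15·(x + 1)² + 173/30·(x + 1)³.
With (x + 1) = 3/4: p(-1/4) = 141/640.

0.2203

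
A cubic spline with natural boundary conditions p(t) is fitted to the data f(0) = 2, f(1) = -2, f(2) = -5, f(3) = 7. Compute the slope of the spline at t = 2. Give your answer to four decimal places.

Write M_i for p''(x_i). With h_i = 1, 1, 1 and divided differences Δ_i = -4, -3, 12, the continuity of p' gives the tridiagonal system
  1·M_0 + 4·M_1 + 1·M_2 = 6(Δ_1 - Δ_0) = 6
  1·M_1 + 4·M_2 + 1·M_3 = 6(Δ_2 - Δ_1) = 90
Natural end conditions: M_0 = M_3 = 0.
Forward elimination and back-substitution give M_0 = 0, M_1 = -22/5, M_2 = 118/5, M_3 = 0.
On [2, 3], p'(t) = b_2 + 2c_2·(t - 2) + 3d_2·(t - 2)² with b_2 = Δ_2 - h_2(2M_2 + M_3)/6 = 62/15, c_2 = M_2/2 = 59/5, d_2 = (M_3 - M_2)/(6h_2) = -59/15. So p'(2) = 62/15.

4.1333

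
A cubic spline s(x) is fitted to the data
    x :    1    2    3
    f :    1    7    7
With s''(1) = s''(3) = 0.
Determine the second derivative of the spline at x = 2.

-9

Write σ_i for s''(x_i). With h_i = 1, 1 and divided differences Δ_i = 6, 0, the continuity of s' gives the tridiagonal system
  1·σ_0 + 4·σ_1 + 1·σ_2 = 6(Δ_1 - Δ_0) = -36
Natural end conditions: σ_0 = σ_2 = 0.
Solving the tridiagonal system: σ_0 = 0, σ_1 = -9, σ_2 = 0.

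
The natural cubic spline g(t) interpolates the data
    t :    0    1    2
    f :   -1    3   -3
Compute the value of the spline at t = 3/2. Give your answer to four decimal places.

Let M_i = g''(x_i). Step sizes h_i = 1, 1; slopes of the chords Δ_i = (y_(i+1) - y_i)/h_i = 4, -6.
  1·M_0 + 4·M_1 + 1·M_2 = 6(Δ_1 - Δ_0) = -60
Natural end conditions: M_0 = M_2 = 0.
Solving: M_0 = 0, M_1 = -15, M_2 = 0.
On [1, 2], g(t) = 3 - 1·(t - 1) - 15/2·(t - 1)² + 5/2·(t - 1)³.
With (t - 1) = 1/2: g(3/2) = 15/16.

0.9375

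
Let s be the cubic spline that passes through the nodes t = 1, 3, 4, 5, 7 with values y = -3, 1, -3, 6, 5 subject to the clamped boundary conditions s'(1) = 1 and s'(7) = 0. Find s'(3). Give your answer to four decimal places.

-4.1083

Put m_i = s'' at the i-th knot. Here h = (2, 1, 1, 2) and Δ = (2, -4, 9, -1/2), so the interior equations h_(i-1)·m_(i-1) + 2(h_(i-1)+h_i)·m_i + h_i·m_(i+1) = 6(Δ_i − Δ_(i-1)) read
  2·m_0 + 6·m_1 + 1·m_2 = 6(Δ_1 - Δ_0) = -36
  1·m_1 + 4·m_2 + 1·m_3 = 6(Δ_2 - Δ_1) = 78
  1·m_2 + 6·m_3 + 2·m_4 = 6(Δ_3 - Δ_2) = -57
Clamped end conditions give two more equations: 2h_0·m_0 + h_0·m_1 = 6(Δ_0 - s'(1)) = 6 and h_3·m_3 + 2h_3·m_4 = 6(s'(7) - Δ_3) = 3.
Solving the tridiagonal system: m_0 = 973/120, m_1 = -793/60, m_2 = 325/12, m_3 = -1027/60, m_4 = 1117/120.
On [3, 4], s'(t) = b_1 + 2c_1·(t - 3) + 3d_1·(t - 3)² with b_1 = Δ_1 - h_1(2m_1 + m_2)/6 = -493/120, c_1 = m_1/2 = -793/120, d_1 = (m_2 - m_1)/(6h_1) = 403/60. So s'(3) = -493/120.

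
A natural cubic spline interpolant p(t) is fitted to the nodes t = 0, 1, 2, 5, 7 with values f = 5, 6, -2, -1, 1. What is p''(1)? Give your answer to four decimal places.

With M_i denoting the second derivative at x_i, h_i = 1, 1, 3, 2, and Δ_i = (y_(i+1) − y_i)/h_i = 1, -8, 1/3, 1:
  1·M_0 + 4·M_1 + 1·M_2 = 6(Δ_1 - Δ_0) = -54
  1·M_1 + 8·M_2 + 3·M_3 = 6(Δ_2 - Δ_1) = 50
  3·M_2 + 10·M_3 + 2·M_4 = 6(Δ_3 - Δ_2) = 4
Natural end conditions: M_0 = M_4 = 0.
Forward elimination and back-substitution give M_0 = 0, M_1 = -2161/137, M_2 = 1246/137, M_3 = -319/137, M_4 = 0.

-15.7737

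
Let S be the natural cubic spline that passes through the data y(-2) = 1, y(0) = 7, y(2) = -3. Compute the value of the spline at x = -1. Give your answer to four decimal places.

5.5000

Put M_i = S'' at the i-th knot. Here h = (2, 2) and Δ = (3, -5), so the interior equations h_(i-1)·M_(i-1) + 2(h_(i-1)+h_i)·M_i + h_i·M_(i+1) = 6(Δ_i − Δ_(i-1)) read
  2·M_0 + 8·M_1 + 2·M_2 = 6(Δ_1 - Δ_0) = -48
Natural end conditions: M_0 = M_2 = 0.
Hence M_0 = 0, M_1 = -6, M_2 = 0.
On [-2, 0], S(x) = 1 + 5·(x + 2) + 0·(x + 2)² - 1/2·(x + 2)³.
With (x + 2) = 1: S(-1) = 11/2.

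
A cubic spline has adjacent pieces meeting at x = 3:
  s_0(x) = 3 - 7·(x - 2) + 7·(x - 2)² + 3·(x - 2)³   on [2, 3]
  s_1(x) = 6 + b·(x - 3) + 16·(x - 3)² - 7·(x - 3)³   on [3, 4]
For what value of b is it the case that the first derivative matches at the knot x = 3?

s_0'(x) = -7 + 14·(x - 2) + 9·(x - 2)², so s_0'(3) = 16. On the right, s_1'(3) = b, so b = 16.

16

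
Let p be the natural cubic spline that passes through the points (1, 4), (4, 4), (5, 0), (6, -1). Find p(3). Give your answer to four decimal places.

6.0430

Let m_i = p''(x_i). Step sizes h_i = 3, 1, 1; slopes of the chords Δ_i = (y_(i+1) - y_i)/h_i = 0, -4, -1.
  3·m_0 + 8·m_1 + 1·m_2 = 6(Δ_1 - Δ_0) = -24
  1·m_1 + 4·m_2 + 1·m_3 = 6(Δ_2 - Δ_1) = 18
Natural end conditions: m_0 = m_3 = 0.
Forward elimination and back-substitution give m_0 = 0, m_1 = -114/31, m_2 = 168/31, m_3 = 0.
On [1, 4], p(x) = 4 + 57/31·(x - 1) + 0·(x - 1)² - 19/93·(x - 1)³.
With (x - 1) = 2: p(3) = 562/93.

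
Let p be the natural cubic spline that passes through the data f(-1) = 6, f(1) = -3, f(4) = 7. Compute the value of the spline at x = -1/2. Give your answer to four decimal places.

3.0156

With M_i denoting the second derivative at x_i, h_i = 2, 3, and Δ_i = (y_(i+1) − y_i)/h_i = -9/2, 10/3:
  2·M_0 + 10·M_1 + 3·M_2 = 6(Δ_1 - Δ_0) = 47
Natural end conditions: M_0 = M_2 = 0.
Forward elimination and back-substitution give M_0 = 0, M_1 = 47/10, M_2 = 0.
On [-1, 1], p(x) = 6 - 91/15·(x + 1) + 0·(x + 1)² + 47/120·(x + 1)³.
With (x + 1) = 1/2: p(-1/2) = 193/64.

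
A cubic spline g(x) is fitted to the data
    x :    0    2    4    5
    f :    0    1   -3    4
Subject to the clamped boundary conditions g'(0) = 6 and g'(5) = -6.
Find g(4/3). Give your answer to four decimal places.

3.0596

Write M_i for g''(x_i). With h_i = 2, 2, 1 and divided differences Δ_i = 1/2, -2, 7, the continuity of g' gives the tridiagonal system
  2·M_0 + 8·M_1 + 2·M_2 = 6(Δ_1 - Δ_0) = -15
  2·M_1 + 6·M_2 + 1·M_3 = 6(Δ_2 - Δ_1) = 54
Clamped end conditions give two more equations: 2h_0·M_0 + h_0·M_1 = 6(Δ_0 - g'(0)) = -33 and h_2·M_2 + 2h_2·M_3 = 6(g'(5) - Δ_2) = -78.
Solving the tridiagonal system: M_0 = -261/46, M_1 = -237/46, M_2 = 432/23, M_3 = -1113/23.
On [0, 2], g(x) = 0 + 6·x - 261/92·x² + 1/23·x³.
With x = 4/3: g(4/3) = 1900/621.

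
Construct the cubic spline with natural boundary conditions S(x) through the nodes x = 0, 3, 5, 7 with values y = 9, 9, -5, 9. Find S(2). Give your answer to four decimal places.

Write M_i for S''(x_i). With h_i = 3, 2, 2 and divided differences Δ_i = 0, -7, 7, the continuity of S' gives the tridiagonal system
  3·M_0 + 10·M_1 + 2·M_2 = 6(Δ_1 - Δ_0) = -42
  2·M_1 + 8·M_2 + 2·M_3 = 6(Δ_2 - Δ_1) = 84
Natural end conditions: M_0 = M_3 = 0.
Hence M_0 = 0, M_1 = -126/19, M_2 = 231/19, M_3 = 0.
On [0, 3], S(x) = 9 + 63/19·x + 0·x² - 7/19·x³.
With x = 2: S(2) = 241/19.

12.6842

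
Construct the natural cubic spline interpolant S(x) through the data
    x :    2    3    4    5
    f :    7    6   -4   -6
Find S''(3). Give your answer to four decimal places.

Write m_i for S''(x_i). With h_i = 1, 1, 1 and divided differences Δ_i = -1, -10, -2, the continuity of S' gives the tridiagonal system
  1·m_0 + 4·m_1 + 1·m_2 = 6(Δ_1 - Δ_0) = -54
  1·m_1 + 4·m_2 + 1·m_3 = 6(Δ_2 - Δ_1) = 48
Natural end conditions: m_0 = m_3 = 0.
Solving the tridiagonal system: m_0 = 0, m_1 = -88/5, m_2 = 82/5, m_3 = 0.

-17.6000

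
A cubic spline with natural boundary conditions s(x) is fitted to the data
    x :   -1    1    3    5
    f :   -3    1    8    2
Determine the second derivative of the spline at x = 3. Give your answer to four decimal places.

Put m_i = s'' at the i-th knot. Here h = (2, 2, 2) and Δ = (2, 7/2, -3), so the interior equations h_(i-1)·m_(i-1) + 2(h_(i-1)+h_i)·m_i + h_i·m_(i+1) = 6(Δ_i − Δ_(i-1)) read
  2·m_0 + 8·m_1 + 2·m_2 = 6(Δ_1 - Δ_0) = 9
  2·m_1 + 8·m_2 + 2·m_3 = 6(Δ_2 - Δ_1) = -39
Natural end conditions: m_0 = m_3 = 0.
Solving the tridiagonal system: m_0 = 0, m_1 = 5/2, m_2 = -11/2, m_3 = 0.

-5.5000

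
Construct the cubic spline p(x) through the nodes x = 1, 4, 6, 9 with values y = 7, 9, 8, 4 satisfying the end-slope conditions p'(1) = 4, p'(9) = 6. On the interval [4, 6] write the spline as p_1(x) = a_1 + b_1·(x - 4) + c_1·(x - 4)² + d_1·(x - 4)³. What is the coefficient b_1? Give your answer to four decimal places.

-0.1264

Let M_i = p''(x_i). Step sizes h_i = 3, 2, 3; slopes of the chords Δ_i = (y_(i+1) - y_i)/h_i = 2/3, -1/2, -4/3.
  3·M_0 + 10·M_1 + 2·M_2 = 6(Δ_1 - Δ_0) = -7
  2·M_1 + 10·M_2 + 3·M_3 = 6(Δ_2 - Δ_1) = -5
Clamped end conditions give two more equations: 2h_0·M_0 + h_0·M_1 = 6(Δ_0 - p'(1)) = -20 and h_2·M_2 + 2h_2·M_3 = 6(p'(9) - Δ_2) = 44.
Forward elimination and back-substitution give M_0 = -1069/273, M_1 = 106/91, M_2 = -314/91, M_3 = 2473/273.
On [4, 6], with p_1(x) = a_1 + b_1·(x - 4) + c_1·(x - 4)² + d_1·(x - 4)³: c_1 = M_1/2 = 53/91, d_1 = (M_2 - M_1)/(6h_1) = -5/13, b_1 = Δ_1 - h_1(2M_1 + M_2)/6 = -23/182.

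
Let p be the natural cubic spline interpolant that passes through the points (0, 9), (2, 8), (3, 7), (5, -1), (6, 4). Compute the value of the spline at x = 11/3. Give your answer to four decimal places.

3.7997

Write M_i for p''(x_i). With h_i = 2, 1, 2, 1 and divided differences Δ_i = -1/2, -1, -4, 5, the continuity of p' gives the tridiagonal system
  2·M_0 + 6·M_1 + 1·M_2 = 6(Δ_1 - Δ_0) = -3
  1·M_1 + 6·M_2 + 2·M_3 = 6(Δ_2 - Δ_1) = -18
  2·M_2 + 6·M_3 + 1·M_4 = 6(Δ_3 - Δ_2) = 54
Natural end conditions: M_0 = M_4 = 0.
Solving the tridiagonal system: M_0 = 0, M_1 = 20/31, M_2 = -213/31, M_3 = 350/31, M_4 = 0.
On [3, 5], p(x) = 7 - 296/93·(x - 3) - 213/62·(x - 3)² + 563/372·(x - 3)³.
With (x - 3) = 2/3: p(11/3) = 9541/2511.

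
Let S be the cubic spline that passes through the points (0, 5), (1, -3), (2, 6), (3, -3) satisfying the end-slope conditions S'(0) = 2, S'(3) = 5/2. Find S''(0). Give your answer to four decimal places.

-56.8667

With σ_i denoting the second derivative at x_i, h_i = 1, 1, 1, and Δ_i = (y_(i+1) − y_i)/h_i = -8, 9, -9:
  1·σ_0 + 4·σ_1 + 1·σ_2 = 6(Δ_1 - Δ_0) = 102
  1·σ_1 + 4·σ_2 + 1·σ_3 = 6(Δ_2 - Δ_1) = -108
Clamped end conditions give two more equations: 2h_0·σ_0 + h_0·σ_1 = 6(Δ_0 - S'(0)) = -60 and h_2·σ_2 + 2h_2·σ_3 = 6(S'(3) - Δ_2) = 69.
Forward elimination and back-substitution give σ_0 = -853/15, σ_1 = 806/15, σ_2 = -841/15, σ_3 = 938/15.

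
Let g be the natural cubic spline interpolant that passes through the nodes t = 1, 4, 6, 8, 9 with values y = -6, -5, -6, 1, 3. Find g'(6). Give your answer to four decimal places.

1.7564

Put σ_i = g'' at the i-th knot. Here h = (3, 2, 2, 1) and Δ = (1/3, -1/2, 7/2, 2), so the interior equations h_(i-1)·σ_(i-1) + 2(h_(i-1)+h_i)·σ_i + h_i·σ_(i+1) = 6(Δ_i − Δ_(i-1)) read
  3·σ_0 + 10·σ_1 + 2·σ_2 = 6(Δ_1 - Δ_0) = -5
  2·σ_1 + 8·σ_2 + 2·σ_3 = 6(Δ_2 - Δ_1) = 24
  2·σ_2 + 6·σ_3 + 1·σ_4 = 6(Δ_3 - Δ_2) = -9
Natural end conditions: σ_0 = σ_4 = 0.
Forward elimination and back-substitution give σ_0 = 0, σ_1 = -17/13, σ_2 = 105/26, σ_3 = -37/13, σ_4 = 0.
On [6, 8], g'(t) = b_2 + 2c_2·(t - 6) + 3d_2·(t - 6)² with b_2 = Δ_2 - h_2(2σ_2 + σ_3)/6 = 137/78, c_2 = σ_2/2 = 105/52, d_2 = (σ_3 - σ_2)/(6h_2) = -179/312. So g'(6) = 137/78.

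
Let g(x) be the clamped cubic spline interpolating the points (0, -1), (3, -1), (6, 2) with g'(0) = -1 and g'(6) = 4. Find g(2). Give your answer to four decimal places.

-1.2222

Let M_i = g''(x_i). Step sizes h_i = 3, 3; slopes of the chords Δ_i = (y_(i+1) - y_i)/h_i = 0, 1.
  3·M_0 + 12·M_1 + 3·M_2 = 6(Δ_1 - Δ_0) = 6
Clamped end conditions give two more equations: 2h_0·M_0 + h_0·M_1 = 6(Δ_0 - g'(0)) = 6 and h_1·M_1 + 2h_1·M_2 = 6(g'(6) - Δ_1) = 18.
Forward elimination and back-substitution give M_0 = 4/3, M_1 = -2/3, M_2 = 10/3.
On [0, 3], g(x) = -1 - 1·x + 2/3·x² - 1/9·x³.
With x = 2: g(2) = -11/9.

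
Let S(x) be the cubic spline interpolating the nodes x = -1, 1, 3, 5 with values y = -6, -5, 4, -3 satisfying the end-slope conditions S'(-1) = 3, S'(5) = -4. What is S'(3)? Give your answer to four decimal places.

1.0667

Let σ_i = S''(x_i). Step sizes h_i = 2, 2, 2; slopes of the chords Δ_i = (y_(i+1) - y_i)/h_i = 1/2, 9/2, -7/2.
  2·σ_0 + 8·σ_1 + 2·σ_2 = 6(Δ_1 - Δ_0) = 24
  2·σ_1 + 8·σ_2 + 2·σ_3 = 6(Δ_2 - Δ_1) = -48
Clamped end conditions give two more equations: 2h_0·σ_0 + h_0·σ_1 = 6(Δ_0 - S'(-1)) = -15 and h_2·σ_2 + 2h_2·σ_3 = 6(S'(5) - Δ_2) = -3.
Solving the tridiagonal system: σ_0 = -217/30, σ_1 = 209/30, σ_2 = -259/30, σ_3 = 107/30.
On [3, 5], S'(x) = b_2 + 2c_2·(x - 3) + 3d_2·(x - 3)² with b_2 = Δ_2 - h_2(2σ_2 + σ_3)/6 = 16/15, c_2 = σ_2/2 = -259/60, d_2 = (σ_3 - σ_2)/(6h_2) = 61/60. So S'(3) = 16/15.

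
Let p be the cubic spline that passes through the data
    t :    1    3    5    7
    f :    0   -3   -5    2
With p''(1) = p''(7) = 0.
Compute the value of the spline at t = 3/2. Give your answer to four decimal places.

Put m_i = p'' at the i-th knot. Here h = (2, 2, 2) and Δ = (-3/2, -1, 7/2), so the interior equations h_(i-1)·m_(i-1) + 2(h_(i-1)+h_i)·m_i + h_i·m_(i+1) = 6(Δ_i − Δ_(i-1)) read
  2·m_0 + 8·m_1 + 2·m_2 = 6(Δ_1 - Δ_0) = 3
  2·m_1 + 8·m_2 + 2·m_3 = 6(Δ_2 - Δ_1) = 27
Natural end conditions: m_0 = m_3 = 0.
Forward elimination and back-substitution give m_0 = 0, m_1 = -1/2, m_2 = 7/2, m_3 = 0.
On [1, 3], p(t) = 0 - 4/3·(t - 1) + 0·(t - 1)² - 1/24·(t - 1)³.
With (t - 1) = 1/2: p(3/2) = -43/64.

-0.6719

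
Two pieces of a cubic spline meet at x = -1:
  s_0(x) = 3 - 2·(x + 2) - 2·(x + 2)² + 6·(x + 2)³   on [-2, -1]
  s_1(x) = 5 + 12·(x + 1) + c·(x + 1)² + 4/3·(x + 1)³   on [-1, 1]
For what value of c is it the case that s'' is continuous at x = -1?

s_0''(x) = -4 + 36·(x + 2), so s_0''(-1) = 32. On the right, s_1''(-1) = 2c, so c = 16.

16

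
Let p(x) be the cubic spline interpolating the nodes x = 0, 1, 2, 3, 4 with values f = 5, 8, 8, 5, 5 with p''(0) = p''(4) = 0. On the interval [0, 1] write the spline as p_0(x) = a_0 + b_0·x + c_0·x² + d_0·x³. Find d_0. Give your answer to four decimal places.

-0.5357

Put M_i = p'' at the i-th knot. Here h = (1, 1, 1, 1) and Δ = (3, 0, -3, 0), so the interior equations h_(i-1)·M_(i-1) + 2(h_(i-1)+h_i)·M_i + h_i·M_(i+1) = 6(Δ_i − Δ_(i-1)) read
  1·M_0 + 4·M_1 + 1·M_2 = 6(Δ_1 - Δ_0) = -18
  1·M_1 + 4·M_2 + 1·M_3 = 6(Δ_2 - Δ_1) = -18
  1·M_2 + 4·M_3 + 1·M_4 = 6(Δ_3 - Δ_2) = 18
Natural end conditions: M_0 = M_4 = 0.
Forward elimination and back-substitution give M_0 = 0, M_1 = -45/14, M_2 = -36/7, M_3 = 81/14, M_4 = 0.
On [0, 1], with p_0(x) = a_0 + b_0·x + c_0·x² + d_0·x³: c_0 = M_0/2 = 0, d_0 = (M_1 - M_0)/(6h_0) = -15/28, b_0 = Δ_0 - h_0(2M_0 + M_1)/6 = 99/28.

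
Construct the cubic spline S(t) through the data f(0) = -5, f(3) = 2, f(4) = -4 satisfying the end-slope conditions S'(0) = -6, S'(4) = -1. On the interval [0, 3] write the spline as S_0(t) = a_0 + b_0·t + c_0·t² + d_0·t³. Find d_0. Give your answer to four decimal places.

-1.7130

Put M_i = S'' at the i-th knot. Here h = (3, 1) and Δ = (7/3, -6), so the interior equations h_(i-1)·M_(i-1) + 2(h_(i-1)+h_i)·M_i + h_i·M_(i+1) = 6(Δ_i − Δ_(i-1)) read
  3·M_0 + 8·M_1 + 1·M_2 = 6(Δ_1 - Δ_0) = -50
Clamped end conditions give two more equations: 2h_0·M_0 + h_0·M_1 = 6(Δ_0 - S'(0)) = 50 and h_1·M_1 + 2h_1·M_2 = 6(S'(4) - Δ_1) = 30.
Solving: M_0 = 95/6, M_1 = -15, M_2 = 45/2.
On [0, 3], with S_0(t) = a_0 + b_0·t + c_0·t² + d_0·t³: c_0 = M_0/2 = 95/12, d_0 = (M_1 - M_0)/(6h_0) = -185/108, b_0 = Δ_0 - h_0(2M_0 + M_1)/6 = -6.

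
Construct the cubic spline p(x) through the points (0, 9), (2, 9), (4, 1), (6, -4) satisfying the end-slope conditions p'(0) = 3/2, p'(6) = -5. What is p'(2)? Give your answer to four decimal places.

-2.6333

With M_i denoting the second derivative at x_i, h_i = 2, 2, 2, and Δ_i = (y_(i+1) − y_i)/h_i = 0, -4, -5/2:
  2·M_0 + 8·M_1 + 2·M_2 = 6(Δ_1 - Δ_0) = -24
  2·M_1 + 8·M_2 + 2·M_3 = 6(Δ_2 - Δ_1) = 9
Clamped end conditions give two more equations: 2h_0·M_0 + h_0·M_1 = 6(Δ_0 - p'(0)) = -9 and h_2·M_2 + 2h_2·M_3 = 6(p'(6) - Δ_2) = -15.
Hence M_0 = -11/30, M_1 = -113/30, M_2 = 103/30, M_3 = -82/15.
On [2, 4], p'(x) = b_1 + 2c_1·(x - 2) + 3d_1·(x - 2)² with b_1 = Δ_1 - h_1(2M_1 + M_2)/6 = -79/30, c_1 = M_1/2 = -113/60, d_1 = (M_2 - M_1)/(6h_1) = 3/5. So p'(2) = -79/30.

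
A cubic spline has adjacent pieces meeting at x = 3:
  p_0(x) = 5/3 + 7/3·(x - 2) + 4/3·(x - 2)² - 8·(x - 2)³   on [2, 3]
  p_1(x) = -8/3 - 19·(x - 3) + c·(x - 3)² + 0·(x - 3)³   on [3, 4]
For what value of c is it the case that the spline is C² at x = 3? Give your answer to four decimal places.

p_0''(x) = 8/3 - 48·(x - 2), so p_0''(3) = -136/3. On the right, p_1''(3) = 2c, so c = -68/3.

-22.6667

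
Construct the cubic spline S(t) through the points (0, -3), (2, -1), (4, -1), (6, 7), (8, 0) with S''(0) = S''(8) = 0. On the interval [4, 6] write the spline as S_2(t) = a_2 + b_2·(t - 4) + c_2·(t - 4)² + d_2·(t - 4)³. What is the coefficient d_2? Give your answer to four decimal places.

With σ_i denoting the second derivative at x_i, h_i = 2, 2, 2, 2, and Δ_i = (y_(i+1) − y_i)/h_i = 1, 0, 4, -7/2:
  2·σ_0 + 8·σ_1 + 2·σ_2 = 6(Δ_1 - Δ_0) = -6
  2·σ_1 + 8·σ_2 + 2·σ_3 = 6(Δ_2 - Δ_1) = 24
  2·σ_2 + 8·σ_3 + 2·σ_4 = 6(Δ_3 - Δ_2) = -45
Natural end conditions: σ_0 = σ_4 = 0.
Solving: σ_0 = 0, σ_1 = -33/16, σ_2 = 21/4, σ_3 = -111/16, σ_4 = 0.
On [4, 6], with S_2(t) = a_2 + b_2·(t - 4) + c_2·(t - 4)² + d_2·(t - 4)³: c_2 = σ_2/2 = 21/8, d_2 = (σ_3 - σ_2)/(6h_2) = -65/64, b_2 = Δ_2 - h_2(2σ_2 + σ_3)/6 = 45/16.

-1.0156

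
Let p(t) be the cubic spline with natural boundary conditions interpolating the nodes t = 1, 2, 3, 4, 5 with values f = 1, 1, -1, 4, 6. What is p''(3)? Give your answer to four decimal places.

14.1429

Write σ_i for p''(x_i). With h_i = 1, 1, 1, 1 and divided differences Δ_i = 0, -2, 5, 2, the continuity of p' gives the tridiagonal system
  1·σ_0 + 4·σ_1 + 1·σ_2 = 6(Δ_1 - Δ_0) = -12
  1·σ_1 + 4·σ_2 + 1·σ_3 = 6(Δ_2 - Δ_1) = 42
  1·σ_2 + 4·σ_3 + 1·σ_4 = 6(Δ_3 - Δ_2) = -18
Natural end conditions: σ_0 = σ_4 = 0.
Solving the tridiagonal system: σ_0 = 0, σ_1 = -183/28, σ_2 = 99/7, σ_3 = -225/28, σ_4 = 0.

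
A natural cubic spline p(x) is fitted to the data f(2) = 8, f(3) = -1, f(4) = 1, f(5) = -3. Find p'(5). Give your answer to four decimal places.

Write M_i for p''(x_i). With h_i = 1, 1, 1 and divided differences Δ_i = -9, 2, -4, the continuity of p' gives the tridiagonal system
  1·M_0 + 4·M_1 + 1·M_2 = 6(Δ_1 - Δ_0) = 66
  1·M_1 + 4·M_2 + 1·M_3 = 6(Δ_2 - Δ_1) = -36
Natural end conditions: M_0 = M_3 = 0.
Solving: M_0 = 0, M_1 = 20, M_2 = -14, M_3 = 0.
On [4, 5], p'(x) = b_2 + 2c_2·(x - 4) + 3d_2·(x - 4)² with b_2 = Δ_2 - h_2(2M_2 + M_3)/6 = 2/3, c_2 = M_2/2 = -7, d_2 = (M_3 - M_2)/(6h_2) = 7/3. So p'(5) = -19/3.

-6.3333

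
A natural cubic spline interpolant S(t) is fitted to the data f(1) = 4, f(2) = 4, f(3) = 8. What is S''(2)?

6

Let σ_i = S''(x_i). Step sizes h_i = 1, 1; slopes of the chords Δ_i = (y_(i+1) - y_i)/h_i = 0, 4.
  1·σ_0 + 4·σ_1 + 1·σ_2 = 6(Δ_1 - Δ_0) = 24
Natural end conditions: σ_0 = σ_2 = 0.
Solving: σ_0 = 0, σ_1 = 6, σ_2 = 0.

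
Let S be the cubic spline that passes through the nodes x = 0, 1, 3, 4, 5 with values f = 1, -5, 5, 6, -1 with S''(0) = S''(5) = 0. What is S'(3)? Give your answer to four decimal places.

Put m_i = S'' at the i-th knot. Here h = (1, 2, 1, 1) and Δ = (-6, 5, 1, -7), so the interior equations h_(i-1)·m_(i-1) + 2(h_(i-1)+h_i)·m_i + h_i·m_(i+1) = 6(Δ_i − Δ_(i-1)) read
  1·m_0 + 6·m_1 + 2·m_2 = 6(Δ_1 - Δ_0) = 66
  2·m_1 + 6·m_2 + 1·m_3 = 6(Δ_2 - Δ_1) = -24
  1·m_2 + 4·m_3 + 1·m_4 = 6(Δ_3 - Δ_2) = -48
Natural end conditions: m_0 = m_4 = 0.
Solving: m_0 = 0, m_1 = 807/61, m_2 = -408/61, m_3 = -630/61, m_4 = 0.
On [3, 4], S'(x) = b_2 + 2c_2·(x - 3) + 3d_2·(x - 3)² with b_2 = Δ_2 - h_2(2m_2 + m_3)/6 = 302/61, c_2 = m_2/2 = -204/61, d_2 = (m_3 - m_2)/(6h_2) = -37/61. So S'(3) = 302/61.

4.9508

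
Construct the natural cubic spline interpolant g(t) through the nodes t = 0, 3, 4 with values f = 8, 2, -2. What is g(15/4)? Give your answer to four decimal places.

With M_i denoting the second derivative at x_i, h_i = 3, 1, and Δ_i = (y_(i+1) − y_i)/h_i = -2, -4:
  3·M_0 + 8·M_1 + 1·M_2 = 6(Δ_1 - Δ_0) = -12
Natural end conditions: M_0 = M_2 = 0.
Forward elimination and back-substitution give M_0 = 0, M_1 = -3/2, M_2 = 0.
On [3, 4], g(t) = 2 - 7/2·(t - 3) - 3/4·(t - 3)² + 1/4·(t - 3)³.
With (t - 3) = 3/4: g(15/4) = -241/256.

-0.9414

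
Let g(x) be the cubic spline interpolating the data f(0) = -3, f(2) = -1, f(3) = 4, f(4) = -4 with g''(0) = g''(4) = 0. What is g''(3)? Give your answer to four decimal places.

With σ_i denoting the second derivative at x_i, h_i = 2, 1, 1, and Δ_i = (y_(i+1) − y_i)/h_i = 1, 5, -8:
  2·σ_0 + 6·σ_1 + 1·σ_2 = 6(Δ_1 - Δ_0) = 24
  1·σ_1 + 4·σ_2 + 1·σ_3 = 6(Δ_2 - Δ_1) = -78
Natural end conditions: σ_0 = σ_3 = 0.
Forward elimination and back-substitution give σ_0 = 0, σ_1 = 174/23, σ_2 = -492/23, σ_3 = 0.

-21.3913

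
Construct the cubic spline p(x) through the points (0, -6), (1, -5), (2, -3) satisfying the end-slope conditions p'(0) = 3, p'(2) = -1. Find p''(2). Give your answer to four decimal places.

Put M_i = p'' at the i-th knot. Here h = (1, 1) and Δ = (1, 2), so the interior equations h_(i-1)·M_(i-1) + 2(h_(i-1)+h_i)·M_i + h_i·M_(i+1) = 6(Δ_i − Δ_(i-1)) read
  1·M_0 + 4·M_1 + 1·M_2 = 6(Δ_1 - Δ_0) = 6
Clamped end conditions give two more equations: 2h_0·M_0 + h_0·M_1 = 6(Δ_0 - p'(0)) = -12 and h_1·M_1 + 2h_1·M_2 = 6(p'(2) - Δ_1) = -18.
Forward elimination and back-substitution give M_0 = -19/2, M_1 = 7, M_2 = -25/2.

-12.5000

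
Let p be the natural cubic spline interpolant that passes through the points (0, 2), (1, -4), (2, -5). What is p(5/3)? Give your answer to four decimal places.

With m_i denoting the second derivative at x_i, h_i = 1, 1, and Δ_i = (y_(i+1) − y_i)/h_i = -6, -1:
  1·m_0 + 4·m_1 + 1·m_2 = 6(Δ_1 - Δ_0) = 30
Natural end conditions: m_0 = m_2 = 0.
Solving: m_0 = 0, m_1 = 15/2, m_2 = 0.
On [1, 2], p(t) = -4 - 7/2·(t - 1) + 15/4·(t - 1)² - 5/4·(t - 1)³.
With (t - 1) = 2/3: p(5/3) = -136/27.

-5.0370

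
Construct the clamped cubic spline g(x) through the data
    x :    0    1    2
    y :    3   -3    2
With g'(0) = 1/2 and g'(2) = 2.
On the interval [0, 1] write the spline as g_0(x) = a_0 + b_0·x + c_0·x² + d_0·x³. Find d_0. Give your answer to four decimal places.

11.1250

With M_i denoting the second derivative at x_i, h_i = 1, 1, and Δ_i = (y_(i+1) − y_i)/h_i = -6, 5:
  1·M_0 + 4·M_1 + 1·M_2 = 6(Δ_1 - Δ_0) = 66
Clamped end conditions give two more equations: 2h_0·M_0 + h_0·M_1 = 6(Δ_0 - g'(0)) = -39 and h_1·M_1 + 2h_1·M_2 = 6(g'(2) - Δ_1) = -18.
Solving the tridiagonal system: M_0 = -141/4, M_1 = 63/2, M_2 = -99/4.
On [0, 1], with g_0(x) = a_0 + b_0·x + c_0·x² + d_0·x³: c_0 = M_0/2 = -141/8, d_0 = (M_1 - M_0)/(6h_0) = 89/8, b_0 = Δ_0 - h_0(2M_0 + M_1)/6 = 1/2.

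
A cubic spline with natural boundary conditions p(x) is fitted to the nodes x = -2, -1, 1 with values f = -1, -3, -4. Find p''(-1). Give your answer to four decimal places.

Write σ_i for p''(x_i). With h_i = 1, 2 and divided differences Δ_i = -2, -1/2, the continuity of p' gives the tridiagonal system
  1·σ_0 + 6·σ_1 + 2·σ_2 = 6(Δ_1 - Δ_0) = 9
Natural end conditions: σ_0 = σ_2 = 0.
Solving the tridiagonal system: σ_0 = 0, σ_1 = 3/2, σ_2 = 0.

1.5000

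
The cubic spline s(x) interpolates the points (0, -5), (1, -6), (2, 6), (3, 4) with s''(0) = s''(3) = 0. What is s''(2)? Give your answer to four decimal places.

Let σ_i = s''(x_i). Step sizes h_i = 1, 1, 1; slopes of the chords Δ_i = (y_(i+1) - y_i)/h_i = -1, 12, -2.
  1·σ_0 + 4·σ_1 + 1·σ_2 = 6(Δ_1 - Δ_0) = 78
  1·σ_1 + 4·σ_2 + 1·σ_3 = 6(Δ_2 - Δ_1) = -84
Natural end conditions: σ_0 = σ_3 = 0.
Forward elimination and back-substitution give σ_0 = 0, σ_1 = 132/5, σ_2 = -138/5, σ_3 = 0.

-27.6000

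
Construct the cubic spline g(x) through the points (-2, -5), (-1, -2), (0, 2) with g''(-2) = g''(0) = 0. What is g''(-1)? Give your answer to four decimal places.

1.5000

Let M_i = g''(x_i). Step sizes h_i = 1, 1; slopes of the chords Δ_i = (y_(i+1) - y_i)/h_i = 3, 4.
  1·M_0 + 4·M_1 + 1·M_2 = 6(Δ_1 - Δ_0) = 6
Natural end conditions: M_0 = M_2 = 0.
Solving: M_0 = 0, M_1 = 3/2, M_2 = 0.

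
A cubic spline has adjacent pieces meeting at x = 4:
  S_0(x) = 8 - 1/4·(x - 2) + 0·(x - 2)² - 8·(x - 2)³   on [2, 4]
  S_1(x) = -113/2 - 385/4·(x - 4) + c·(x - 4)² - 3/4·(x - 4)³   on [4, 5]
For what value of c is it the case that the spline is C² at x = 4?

-48

S_0''(x) = 0 - 48·(x - 2), so S_0''(4) = -96. On the right, S_1''(4) = 2c, so c = -48.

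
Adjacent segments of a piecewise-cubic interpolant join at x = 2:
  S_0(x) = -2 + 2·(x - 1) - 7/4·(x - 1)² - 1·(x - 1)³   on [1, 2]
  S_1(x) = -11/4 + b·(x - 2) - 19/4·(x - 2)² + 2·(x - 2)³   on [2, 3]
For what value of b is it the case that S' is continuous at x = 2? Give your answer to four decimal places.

S_0'(x) = 2 - 7/2·(x - 1) - 3·(x - 1)², so S_0'(2) = -9/2. On the right, S_1'(2) = b, so b = -9/2.

-4.5000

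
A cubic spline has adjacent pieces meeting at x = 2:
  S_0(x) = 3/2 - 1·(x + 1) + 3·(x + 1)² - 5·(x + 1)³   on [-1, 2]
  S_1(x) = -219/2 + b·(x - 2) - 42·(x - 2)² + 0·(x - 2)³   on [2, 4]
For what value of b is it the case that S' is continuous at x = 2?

S_0'(x) = -1 + 6·(x + 1) - 15·(x + 1)², so S_0'(2) = -118. On the right, S_1'(2) = b, so b = -118.

-118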